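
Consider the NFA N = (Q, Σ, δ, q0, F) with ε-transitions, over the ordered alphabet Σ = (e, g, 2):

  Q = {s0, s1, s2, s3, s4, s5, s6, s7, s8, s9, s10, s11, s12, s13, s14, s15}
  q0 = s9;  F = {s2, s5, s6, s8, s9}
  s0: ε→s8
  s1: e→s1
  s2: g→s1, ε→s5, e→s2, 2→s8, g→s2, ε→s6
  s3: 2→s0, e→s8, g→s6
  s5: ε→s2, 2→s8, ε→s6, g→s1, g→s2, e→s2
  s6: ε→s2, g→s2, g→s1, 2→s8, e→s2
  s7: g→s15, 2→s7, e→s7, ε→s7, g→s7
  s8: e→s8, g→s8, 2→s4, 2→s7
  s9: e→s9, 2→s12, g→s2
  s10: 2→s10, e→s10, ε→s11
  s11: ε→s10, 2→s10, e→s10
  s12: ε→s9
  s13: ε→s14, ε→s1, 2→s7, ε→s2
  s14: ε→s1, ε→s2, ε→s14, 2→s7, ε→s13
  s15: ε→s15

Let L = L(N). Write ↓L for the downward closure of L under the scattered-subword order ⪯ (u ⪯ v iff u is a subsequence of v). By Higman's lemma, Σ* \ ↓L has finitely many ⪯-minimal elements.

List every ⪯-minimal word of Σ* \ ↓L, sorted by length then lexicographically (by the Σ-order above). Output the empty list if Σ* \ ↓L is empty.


Antichain: [g22].

|Q|=16, |F|=5, |δ|=51 (18 ε).
min D↑ (4 st, q0=0, F={3}): 0:e→0,g→1,2→0 1:e→1,g→1,2→2 2:e→2,g→2,2→3 3:e→3,g→3,2→3.
'g22': run [10, 8, 4, 3] end={s15,s4,s7} — reject; 3/3 del acc.
1 obstructions.


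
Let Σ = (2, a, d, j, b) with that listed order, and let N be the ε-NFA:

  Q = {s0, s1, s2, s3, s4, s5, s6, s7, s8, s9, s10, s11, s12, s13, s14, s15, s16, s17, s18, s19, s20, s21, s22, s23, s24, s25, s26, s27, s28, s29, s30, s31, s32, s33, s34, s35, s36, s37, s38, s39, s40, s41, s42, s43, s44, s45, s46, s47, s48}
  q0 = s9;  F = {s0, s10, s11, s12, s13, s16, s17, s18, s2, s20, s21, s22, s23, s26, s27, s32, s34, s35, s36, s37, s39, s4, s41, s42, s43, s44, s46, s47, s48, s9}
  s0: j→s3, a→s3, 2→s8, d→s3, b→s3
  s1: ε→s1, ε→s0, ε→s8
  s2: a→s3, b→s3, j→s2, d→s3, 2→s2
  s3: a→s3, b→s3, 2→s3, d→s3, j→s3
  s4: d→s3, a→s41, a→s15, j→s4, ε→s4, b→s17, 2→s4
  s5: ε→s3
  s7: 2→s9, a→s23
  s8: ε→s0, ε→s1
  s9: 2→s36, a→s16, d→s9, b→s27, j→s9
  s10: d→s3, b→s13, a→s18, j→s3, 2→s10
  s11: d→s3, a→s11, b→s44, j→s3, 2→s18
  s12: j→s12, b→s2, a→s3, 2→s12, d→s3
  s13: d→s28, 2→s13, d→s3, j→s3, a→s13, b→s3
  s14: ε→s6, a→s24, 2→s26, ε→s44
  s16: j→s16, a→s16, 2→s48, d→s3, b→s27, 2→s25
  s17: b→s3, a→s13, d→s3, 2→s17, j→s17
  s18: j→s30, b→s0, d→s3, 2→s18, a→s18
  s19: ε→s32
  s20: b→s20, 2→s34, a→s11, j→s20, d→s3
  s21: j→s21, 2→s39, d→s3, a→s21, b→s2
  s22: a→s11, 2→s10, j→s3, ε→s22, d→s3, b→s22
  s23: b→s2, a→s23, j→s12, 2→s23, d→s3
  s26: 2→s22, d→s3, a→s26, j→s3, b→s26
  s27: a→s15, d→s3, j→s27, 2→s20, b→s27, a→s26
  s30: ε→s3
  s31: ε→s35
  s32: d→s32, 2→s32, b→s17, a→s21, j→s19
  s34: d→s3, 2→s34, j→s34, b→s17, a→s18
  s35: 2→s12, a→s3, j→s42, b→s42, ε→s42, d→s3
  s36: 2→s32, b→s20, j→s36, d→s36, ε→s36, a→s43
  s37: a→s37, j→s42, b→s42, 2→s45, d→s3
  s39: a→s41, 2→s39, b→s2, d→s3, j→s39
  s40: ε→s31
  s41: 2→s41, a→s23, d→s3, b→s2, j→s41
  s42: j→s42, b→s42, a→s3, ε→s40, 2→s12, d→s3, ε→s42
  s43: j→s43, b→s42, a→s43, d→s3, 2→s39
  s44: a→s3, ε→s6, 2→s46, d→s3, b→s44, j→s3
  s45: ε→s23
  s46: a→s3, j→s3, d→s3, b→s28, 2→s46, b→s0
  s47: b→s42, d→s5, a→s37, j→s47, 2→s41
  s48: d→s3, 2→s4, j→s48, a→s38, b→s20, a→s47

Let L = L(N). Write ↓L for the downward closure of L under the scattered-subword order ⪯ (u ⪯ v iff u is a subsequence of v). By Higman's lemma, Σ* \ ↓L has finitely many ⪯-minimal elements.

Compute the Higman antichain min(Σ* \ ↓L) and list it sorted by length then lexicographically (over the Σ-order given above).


min(Σ*\↓L) = [ad, bd, baj, 22bb, 2aba, a2aaja].

|Q|=49, |F|=30, |δ|=185 (20 ε).
min D↑ (30 st, q0=0, F={8}): 0:2→1,a→2,d→0,j→0,b→3 1:2→4,a→5,d→1,j→1,b→6 2:2→7,a→2,d→8,j→2,b→3 3:2→6,a→9,d→8,j→3,b→3 4:2→4,a→10,d→4,j→4,b→11 5:2→12,a→5,d→8,j→5,b→13 6:2→14,a→15,d→8,j→6,b→6 7:2→16,a→17,d→8,j→7,b→6 8:2→8,a→8,d→8,j→8,b→8 9:2→18,a→9,d→8,j→8,b→9 10:2→12,a→10,d→8,j→10,b→19 11:2→11,a→20,d→8,j→11,b→8 12:2→12,a→21,d→8,j→12,b→19 13:2→22,a→8,d→8,j→13,b→13 14:2→14,a→23,d→8,j→14,b→11 15:2→23,a→15,d→8,j→8,b→24 16:2→16,a→21,d→8,j→16,b→11 17:2→21,a→25,d→8,j→17,b→13 18:2→26,a→15,d→8,j→8,b→18 19:2→19,a→8,d→8,j→19,b→8 20:2→20,a→20,d→8,j→8,b→8 21:2→21,a→27,d→8,j→21,b→19 22:2→22,a→8,d→8,j→22,b→19 23:2→23,a→23,d→8,j→8,b→28 24:2→29,a→8,d→8,j→8,b→24 25:2→27,a→25,d→8,j→13,b→13 26:2→26,a→23,d→8,j→8,b→20 27:2→27,a→27,d→8,j→22,b→19 28:2→28,a→8,d→8,j→8,b→8 29:2→29,a→8,d→8,j→8,b→28.
'ad': |S_i|=[44, 40, 3] end={s28,s3,s5} ∉↓L; 2/2 del acc.
'bd': run [44, 26, 2] end={s28,s3} — reject; 2/2 deletions ∈↓L.
'baj': N↓-sim [44, 26, 16, 2] end={s3,s30} rej; 3/3 del acc.
'22bb': run [44, 40, 23, 8, 1] end={s3} — reject; 4/4 deletions ∈↓L.
'2aba': |S_i|=[44, 40, 29, 14, 1] end={s3} rej; 4/4 deletions ∈↓L.
'a2aaja': |S_i|=[44, 40, 35, 26, 21, 8, 1] end={s3} ∉↓L; 6/6 del acc.
6 words, ⪯-incomp.


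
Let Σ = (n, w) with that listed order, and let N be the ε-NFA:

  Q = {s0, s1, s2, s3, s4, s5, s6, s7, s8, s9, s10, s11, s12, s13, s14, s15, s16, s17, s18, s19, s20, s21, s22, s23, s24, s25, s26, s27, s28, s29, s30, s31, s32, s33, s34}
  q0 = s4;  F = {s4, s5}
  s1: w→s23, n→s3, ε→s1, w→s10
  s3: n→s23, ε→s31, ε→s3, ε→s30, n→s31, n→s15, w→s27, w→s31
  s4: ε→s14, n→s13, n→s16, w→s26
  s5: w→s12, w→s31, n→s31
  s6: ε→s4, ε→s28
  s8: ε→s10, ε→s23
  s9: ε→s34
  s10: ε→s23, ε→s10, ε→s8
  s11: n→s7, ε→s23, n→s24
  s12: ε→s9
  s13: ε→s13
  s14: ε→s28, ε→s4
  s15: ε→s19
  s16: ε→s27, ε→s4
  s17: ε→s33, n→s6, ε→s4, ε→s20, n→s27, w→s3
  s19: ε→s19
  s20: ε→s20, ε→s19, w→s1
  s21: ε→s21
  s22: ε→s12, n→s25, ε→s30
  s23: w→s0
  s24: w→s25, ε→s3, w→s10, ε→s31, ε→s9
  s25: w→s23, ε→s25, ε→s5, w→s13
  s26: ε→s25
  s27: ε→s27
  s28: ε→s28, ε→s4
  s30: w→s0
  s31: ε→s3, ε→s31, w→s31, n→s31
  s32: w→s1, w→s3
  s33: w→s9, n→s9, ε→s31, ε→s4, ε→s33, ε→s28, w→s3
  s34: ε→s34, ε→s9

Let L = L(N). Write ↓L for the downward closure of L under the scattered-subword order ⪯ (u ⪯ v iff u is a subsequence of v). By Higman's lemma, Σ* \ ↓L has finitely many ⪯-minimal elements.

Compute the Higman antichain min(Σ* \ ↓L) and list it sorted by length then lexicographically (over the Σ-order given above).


min(Σ*\↓L) = [wn, ww].

|Q|=35, |F|=2, |δ|=81 (47 ε).
min D↑ (3 st, q0=0, F={2}): 0:n→0,w→1 1:n→2,w→2 2:n→2,w→2.
'wn': |S_i|=[19, 15, 8] end={s0,s15,s19,s23,s27,s3,s30,s31} — reject; 2/2 single-dels accept.
'ww': |S_i|=[19, 15, 12] end={s0,s12,s13,s15,s19,s23,s27,s3,s30,s31,s34,s9} — reject; 2/2 del acc.
2 minimals (antichain).


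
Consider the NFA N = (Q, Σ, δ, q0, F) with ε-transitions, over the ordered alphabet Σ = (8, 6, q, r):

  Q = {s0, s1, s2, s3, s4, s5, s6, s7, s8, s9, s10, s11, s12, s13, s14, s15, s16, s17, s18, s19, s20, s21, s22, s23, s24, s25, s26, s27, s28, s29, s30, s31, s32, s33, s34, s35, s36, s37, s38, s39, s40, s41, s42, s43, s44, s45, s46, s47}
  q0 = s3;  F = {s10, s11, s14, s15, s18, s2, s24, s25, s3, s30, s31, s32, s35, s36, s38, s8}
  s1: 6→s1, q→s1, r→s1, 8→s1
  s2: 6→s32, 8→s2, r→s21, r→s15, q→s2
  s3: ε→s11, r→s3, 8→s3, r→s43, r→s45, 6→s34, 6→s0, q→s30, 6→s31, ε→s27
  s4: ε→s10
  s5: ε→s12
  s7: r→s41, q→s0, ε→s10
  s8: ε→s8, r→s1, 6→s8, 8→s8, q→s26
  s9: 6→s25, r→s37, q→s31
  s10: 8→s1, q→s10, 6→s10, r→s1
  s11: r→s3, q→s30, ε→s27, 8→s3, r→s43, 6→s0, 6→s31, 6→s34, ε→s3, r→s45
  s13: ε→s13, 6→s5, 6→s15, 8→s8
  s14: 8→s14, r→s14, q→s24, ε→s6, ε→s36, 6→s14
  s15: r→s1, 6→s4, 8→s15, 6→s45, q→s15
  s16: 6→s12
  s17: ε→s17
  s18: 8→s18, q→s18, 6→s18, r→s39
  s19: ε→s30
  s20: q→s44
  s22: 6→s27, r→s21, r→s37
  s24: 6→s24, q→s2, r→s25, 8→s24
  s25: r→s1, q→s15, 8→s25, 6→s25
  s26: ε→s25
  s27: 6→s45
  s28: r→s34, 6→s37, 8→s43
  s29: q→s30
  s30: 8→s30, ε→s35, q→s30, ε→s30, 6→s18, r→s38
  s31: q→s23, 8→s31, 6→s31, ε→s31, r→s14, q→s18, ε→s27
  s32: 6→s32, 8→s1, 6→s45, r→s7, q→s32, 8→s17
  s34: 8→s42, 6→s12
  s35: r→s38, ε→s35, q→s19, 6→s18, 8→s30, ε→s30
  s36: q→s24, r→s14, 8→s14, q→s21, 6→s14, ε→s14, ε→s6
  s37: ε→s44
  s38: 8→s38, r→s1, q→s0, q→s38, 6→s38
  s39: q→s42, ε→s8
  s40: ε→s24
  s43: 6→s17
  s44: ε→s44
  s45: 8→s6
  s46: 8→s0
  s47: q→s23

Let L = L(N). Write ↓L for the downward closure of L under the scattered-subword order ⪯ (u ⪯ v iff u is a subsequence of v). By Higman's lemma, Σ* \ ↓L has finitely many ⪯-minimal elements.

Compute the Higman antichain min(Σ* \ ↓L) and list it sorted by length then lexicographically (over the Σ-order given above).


A = [qrr, 6rqq68].

|Q|=48, |F|=16, |δ|=134 (26 ε).
min D↑ (14 st, q0=0, F={8}): 0:8→0,6→1,q→2,r→0 1:8→1,6→1,q→3,r→4 2:8→2,6→3,q→2,r→5 3:8→3,6→3,q→3,r→6 4:8→4,6→4,q→7,r→4 5:8→5,6→5,q→5,r→8 6:8→6,6→6,q→9,r→8 7:8→7,6→7,q→10,r→9 8:8→8,6→8,q→8,r→8 9:8→9,6→9,q→11,r→8 10:8→10,6→12,q→10,r→11 11:8→11,6→13,q→11,r→8 12:8→8,6→12,q→12,r→13 13:8→8,6→13,q→13,r→8 (ε-aug+det+¬).
'qrr': run [34, 25, 16, 2] end={s1,s41} ∉↓L; 3/3 single-dels accept.
'6rqq68': N↓-sim [34, 28, 21, 17, 13, 10, 3] end={s1,s17,s6} rej; 6/6 del acc.
2 words, ⪯-incomp.


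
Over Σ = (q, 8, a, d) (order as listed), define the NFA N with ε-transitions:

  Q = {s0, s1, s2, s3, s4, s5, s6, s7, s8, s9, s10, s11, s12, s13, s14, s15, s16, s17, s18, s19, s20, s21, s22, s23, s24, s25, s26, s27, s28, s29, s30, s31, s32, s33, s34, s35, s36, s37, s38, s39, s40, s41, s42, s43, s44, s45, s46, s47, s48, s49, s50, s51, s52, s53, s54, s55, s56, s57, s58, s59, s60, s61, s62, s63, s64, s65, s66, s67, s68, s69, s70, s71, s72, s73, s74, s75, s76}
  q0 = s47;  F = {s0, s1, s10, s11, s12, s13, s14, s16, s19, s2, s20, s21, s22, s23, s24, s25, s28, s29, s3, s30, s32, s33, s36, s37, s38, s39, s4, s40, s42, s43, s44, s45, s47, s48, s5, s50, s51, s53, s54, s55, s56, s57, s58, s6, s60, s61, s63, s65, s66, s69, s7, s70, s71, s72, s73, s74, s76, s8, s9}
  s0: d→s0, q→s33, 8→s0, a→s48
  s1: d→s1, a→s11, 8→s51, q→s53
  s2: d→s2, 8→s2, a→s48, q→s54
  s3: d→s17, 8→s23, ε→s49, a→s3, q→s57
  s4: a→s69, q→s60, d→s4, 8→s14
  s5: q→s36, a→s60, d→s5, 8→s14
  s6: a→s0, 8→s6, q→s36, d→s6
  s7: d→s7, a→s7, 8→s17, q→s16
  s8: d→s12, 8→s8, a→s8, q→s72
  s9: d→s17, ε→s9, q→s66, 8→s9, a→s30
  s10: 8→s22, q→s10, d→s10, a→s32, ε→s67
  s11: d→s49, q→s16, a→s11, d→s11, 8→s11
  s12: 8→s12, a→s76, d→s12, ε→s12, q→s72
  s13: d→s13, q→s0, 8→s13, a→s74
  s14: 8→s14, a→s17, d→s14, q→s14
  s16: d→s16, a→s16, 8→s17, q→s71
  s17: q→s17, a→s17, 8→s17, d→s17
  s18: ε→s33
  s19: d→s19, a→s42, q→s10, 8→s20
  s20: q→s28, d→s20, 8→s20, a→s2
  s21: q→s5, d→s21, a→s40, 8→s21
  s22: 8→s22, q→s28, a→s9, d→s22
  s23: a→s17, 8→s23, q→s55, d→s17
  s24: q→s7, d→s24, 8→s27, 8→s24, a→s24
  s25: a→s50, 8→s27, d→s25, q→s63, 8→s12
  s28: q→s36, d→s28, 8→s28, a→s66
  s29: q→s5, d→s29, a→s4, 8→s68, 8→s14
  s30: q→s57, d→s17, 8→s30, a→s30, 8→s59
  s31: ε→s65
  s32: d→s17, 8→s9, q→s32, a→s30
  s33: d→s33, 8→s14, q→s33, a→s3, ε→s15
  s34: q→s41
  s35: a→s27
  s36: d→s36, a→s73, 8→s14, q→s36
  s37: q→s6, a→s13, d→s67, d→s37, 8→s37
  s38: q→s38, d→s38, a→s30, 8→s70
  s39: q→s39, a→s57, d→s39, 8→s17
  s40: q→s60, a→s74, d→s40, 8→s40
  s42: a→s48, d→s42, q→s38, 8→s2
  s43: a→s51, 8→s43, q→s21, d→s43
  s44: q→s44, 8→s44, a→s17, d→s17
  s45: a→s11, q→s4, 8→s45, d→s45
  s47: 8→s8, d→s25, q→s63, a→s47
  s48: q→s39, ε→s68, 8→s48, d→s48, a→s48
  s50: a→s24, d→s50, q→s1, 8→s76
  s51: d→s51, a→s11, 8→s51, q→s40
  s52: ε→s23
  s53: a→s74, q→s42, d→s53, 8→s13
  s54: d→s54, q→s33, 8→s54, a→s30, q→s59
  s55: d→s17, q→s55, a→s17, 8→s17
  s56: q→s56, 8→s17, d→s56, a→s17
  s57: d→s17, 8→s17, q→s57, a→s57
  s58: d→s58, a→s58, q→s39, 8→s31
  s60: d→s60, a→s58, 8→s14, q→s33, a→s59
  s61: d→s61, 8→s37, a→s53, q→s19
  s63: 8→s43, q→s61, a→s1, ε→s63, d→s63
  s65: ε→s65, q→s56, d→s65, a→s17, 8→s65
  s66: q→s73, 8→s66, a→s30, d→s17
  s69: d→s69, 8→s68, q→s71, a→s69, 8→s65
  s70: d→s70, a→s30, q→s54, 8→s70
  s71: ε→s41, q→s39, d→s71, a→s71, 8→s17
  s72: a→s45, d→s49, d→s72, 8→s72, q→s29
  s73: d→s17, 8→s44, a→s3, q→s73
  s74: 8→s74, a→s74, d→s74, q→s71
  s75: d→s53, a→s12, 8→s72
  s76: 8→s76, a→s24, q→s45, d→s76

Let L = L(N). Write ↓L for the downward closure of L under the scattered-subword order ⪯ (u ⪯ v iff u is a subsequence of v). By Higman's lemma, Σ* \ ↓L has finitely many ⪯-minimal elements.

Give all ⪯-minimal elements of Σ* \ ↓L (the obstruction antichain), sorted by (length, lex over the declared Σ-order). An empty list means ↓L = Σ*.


min(Σ*\↓L) = [qaaq8, 8qq8a, daaq8, qqqqad].

|Q|=77, |F|=59, |δ|=267 (12 ε).
min D↑ (60 st, q0=0, F={42}): 0:q→1,8→2,a→0,d→3 1:q→4,8→5,a→6,d→1 2:q→7,8→2,a→2,d→8 3:q→1,8→8,a→9,d→3 4:q→10,8→11,a→12,d→4 5:q→13,8→5,a→14,d→5 6:q→12,8→14,a→15,d→6 7:q→16,8→7,a→17,d→7 8:q→7,8→8,a→18,d→8 9:q→6,8→18,a→19,d→9 10:q→20,8→21,a→22,d→10 11:q→23,8→11,a→24,d→11 12:q→22,8→24,a→25,d→12 13:q→26,8→13,a→27,d→13 14:q→27,8→14,a→15,d→14 15:q→28,8→15,a→15,d→15 16:q→26,8→29,a→30,d→16 17:q→30,8→17,a→15,d→17 18:q→17,8→18,a→19,d→18 19:q→31,8→19,a→19,d→19 20:q→20,8→32,a→33,d→20 21:q→34,8→21,a→35,d→21 22:q→36,8→35,a→37,d→22 23:q→38,8→23,a→39,d→23 24:q→39,8→24,a→25,d→24 25:q→40,8→25,a→25,d→25 26:q→38,8→29,a→41,d→26 27:q→41,8→27,a→25,d→27 28:q→40,8→42,a→28,d→28 29:q→29,8→29,a→42,d→29 30:q→41,8→29,a→43,d→30 31:q→28,8→42,a→31,d→31 32:q→34,8→32,a→44,d→32 33:q→33,8→44,a→45,d→42 34:q→38,8→34,a→46,d→34 35:q→47,8→35,a→37,d→35 36:q→36,8→48,a→45,d→36 37:q→49,8→37,a→37,d→37 38:q→38,8→29,a→50,d→38 39:q→51,8→39,a→37,d→39 40:q→49,8→42,a→40,d→40 41:q→51,8→29,a→52,d→41 42:q→42,8→42,a→42,d→42 43:q→40,8→53,a→43,d→43 44:q→46,8→44,a→45,d→42 45:q→54,8→45,a→45,d→42 46:q→50,8→46,a→45,d→42 47:q→51,8→47,a→45,d→47 48:q→47,8→48,a→45,d→48 49:q→49,8→42,a→54,d→49 50:q→50,8→55,a→56,d→42 51:q→51,8→29,a→56,d→51 52:q→49,8→53,a→52,d→52 53:q→57,8→53,a→42,d→53 54:q→54,8→42,a→54,d→42 55:q→55,8→55,a→42,d→42 56:q→54,8→58,a→56,d→42 57:q→57,8→42,a→42,d→57 58:q→59,8→58,a→42,d→42 59:q→59,8→42,a→42,d→42.
'qaaq8': |S_i|=[68, 60, 44, 22, 8, 1] end={s17} — reject; 5/5 single-dels accept.
'8qq8a': N↓-sim [68, 56, 41, 27, 9, 1] end={s17} ∉↓L; 5/5 single-dels accept.
'daaq8': |S_i|=[68, 66, 48, 24, 9, 1] end={s17} ∉↓L; 5/5 single-dels accept.
'qqqqad': |S_i|=[68, 60, 52, 41, 26, 13, 1] end={s17} ∉↓L; 6/6 single-dels accept.
4 obstructions.


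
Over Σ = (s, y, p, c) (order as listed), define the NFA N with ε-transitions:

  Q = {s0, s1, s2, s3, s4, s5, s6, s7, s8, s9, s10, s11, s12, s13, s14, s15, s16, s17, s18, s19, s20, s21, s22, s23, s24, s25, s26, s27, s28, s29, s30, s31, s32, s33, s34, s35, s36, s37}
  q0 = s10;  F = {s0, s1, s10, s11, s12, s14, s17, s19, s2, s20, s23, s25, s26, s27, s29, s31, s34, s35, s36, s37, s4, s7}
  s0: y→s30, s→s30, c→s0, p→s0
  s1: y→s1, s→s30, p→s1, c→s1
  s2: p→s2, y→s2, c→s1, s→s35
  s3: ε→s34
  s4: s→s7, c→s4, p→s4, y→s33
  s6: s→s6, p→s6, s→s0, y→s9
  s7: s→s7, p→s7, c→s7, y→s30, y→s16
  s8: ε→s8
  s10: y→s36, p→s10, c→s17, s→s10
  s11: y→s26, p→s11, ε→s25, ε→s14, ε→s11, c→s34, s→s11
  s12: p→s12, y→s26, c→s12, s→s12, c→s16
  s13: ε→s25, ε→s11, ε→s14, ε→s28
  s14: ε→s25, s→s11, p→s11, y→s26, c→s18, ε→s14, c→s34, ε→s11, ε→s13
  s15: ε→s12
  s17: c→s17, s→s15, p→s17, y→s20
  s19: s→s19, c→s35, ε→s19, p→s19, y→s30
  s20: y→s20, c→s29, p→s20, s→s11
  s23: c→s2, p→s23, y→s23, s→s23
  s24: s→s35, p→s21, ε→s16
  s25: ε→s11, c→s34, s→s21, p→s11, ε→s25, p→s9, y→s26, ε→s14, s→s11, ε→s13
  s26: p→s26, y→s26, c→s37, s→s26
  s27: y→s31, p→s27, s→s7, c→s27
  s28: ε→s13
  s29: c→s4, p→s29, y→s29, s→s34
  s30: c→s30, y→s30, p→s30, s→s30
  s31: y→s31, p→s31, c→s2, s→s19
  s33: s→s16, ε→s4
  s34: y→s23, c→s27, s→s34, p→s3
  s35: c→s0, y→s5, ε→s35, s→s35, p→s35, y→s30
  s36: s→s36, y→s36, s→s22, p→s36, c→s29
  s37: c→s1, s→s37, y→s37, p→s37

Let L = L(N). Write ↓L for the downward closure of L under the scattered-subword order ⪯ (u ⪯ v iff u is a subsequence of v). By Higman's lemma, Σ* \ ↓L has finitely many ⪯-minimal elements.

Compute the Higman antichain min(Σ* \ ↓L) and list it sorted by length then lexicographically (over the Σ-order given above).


|Q|=38, |F|=22, |δ|=129 (23 ε).
min D↑ (21 st, q0=0, F={16}): 0:s→0,y→1,p→0,c→2 1:s→1,y→1,p→1,c→3 2:s→4,y→5,p→2,c→2 3:s→6,y→3,p→3,c→7 4:s→4,y→8,p→4,c→4 5:s→9,y→5,p→5,c→3 6:s→6,y→10,p→6,c→11 7:s→12,y→7,p→7,c→7 8:s→8,y→8,p→8,c→13 9:s→9,y→8,p→9,c→6 10:s→10,y→10,p→10,c→14 11:s→12,y→15,p→11,c→11 12:s→12,y→16,p→12,c→12 13:s→13,y→13,p→13,c→17 14:s→18,y→14,p→14,c→17 15:s→19,y→15,p→15,c→14 16:s→16,y→16,p→16,c→16 17:s→16,y→17,p→17,c→17 18:s→18,y→16,p→18,c→20 19:s→19,y→16,p→19,c→18 20:s→16,y→16,p→20,c→20.
'yccsy': run [34, 30, 19, 13, 7, 3] end={s16,s30,s5} ∉↓L; 5/5 del acc.
'csyccs': N↓-sim [34, 31, 26, 12, 7, 3, 1] end={s30} rej; 6/6 deletions ∈↓L.
2 words, ⪯-incomp.

Antichain: [yccsy, csyccs].


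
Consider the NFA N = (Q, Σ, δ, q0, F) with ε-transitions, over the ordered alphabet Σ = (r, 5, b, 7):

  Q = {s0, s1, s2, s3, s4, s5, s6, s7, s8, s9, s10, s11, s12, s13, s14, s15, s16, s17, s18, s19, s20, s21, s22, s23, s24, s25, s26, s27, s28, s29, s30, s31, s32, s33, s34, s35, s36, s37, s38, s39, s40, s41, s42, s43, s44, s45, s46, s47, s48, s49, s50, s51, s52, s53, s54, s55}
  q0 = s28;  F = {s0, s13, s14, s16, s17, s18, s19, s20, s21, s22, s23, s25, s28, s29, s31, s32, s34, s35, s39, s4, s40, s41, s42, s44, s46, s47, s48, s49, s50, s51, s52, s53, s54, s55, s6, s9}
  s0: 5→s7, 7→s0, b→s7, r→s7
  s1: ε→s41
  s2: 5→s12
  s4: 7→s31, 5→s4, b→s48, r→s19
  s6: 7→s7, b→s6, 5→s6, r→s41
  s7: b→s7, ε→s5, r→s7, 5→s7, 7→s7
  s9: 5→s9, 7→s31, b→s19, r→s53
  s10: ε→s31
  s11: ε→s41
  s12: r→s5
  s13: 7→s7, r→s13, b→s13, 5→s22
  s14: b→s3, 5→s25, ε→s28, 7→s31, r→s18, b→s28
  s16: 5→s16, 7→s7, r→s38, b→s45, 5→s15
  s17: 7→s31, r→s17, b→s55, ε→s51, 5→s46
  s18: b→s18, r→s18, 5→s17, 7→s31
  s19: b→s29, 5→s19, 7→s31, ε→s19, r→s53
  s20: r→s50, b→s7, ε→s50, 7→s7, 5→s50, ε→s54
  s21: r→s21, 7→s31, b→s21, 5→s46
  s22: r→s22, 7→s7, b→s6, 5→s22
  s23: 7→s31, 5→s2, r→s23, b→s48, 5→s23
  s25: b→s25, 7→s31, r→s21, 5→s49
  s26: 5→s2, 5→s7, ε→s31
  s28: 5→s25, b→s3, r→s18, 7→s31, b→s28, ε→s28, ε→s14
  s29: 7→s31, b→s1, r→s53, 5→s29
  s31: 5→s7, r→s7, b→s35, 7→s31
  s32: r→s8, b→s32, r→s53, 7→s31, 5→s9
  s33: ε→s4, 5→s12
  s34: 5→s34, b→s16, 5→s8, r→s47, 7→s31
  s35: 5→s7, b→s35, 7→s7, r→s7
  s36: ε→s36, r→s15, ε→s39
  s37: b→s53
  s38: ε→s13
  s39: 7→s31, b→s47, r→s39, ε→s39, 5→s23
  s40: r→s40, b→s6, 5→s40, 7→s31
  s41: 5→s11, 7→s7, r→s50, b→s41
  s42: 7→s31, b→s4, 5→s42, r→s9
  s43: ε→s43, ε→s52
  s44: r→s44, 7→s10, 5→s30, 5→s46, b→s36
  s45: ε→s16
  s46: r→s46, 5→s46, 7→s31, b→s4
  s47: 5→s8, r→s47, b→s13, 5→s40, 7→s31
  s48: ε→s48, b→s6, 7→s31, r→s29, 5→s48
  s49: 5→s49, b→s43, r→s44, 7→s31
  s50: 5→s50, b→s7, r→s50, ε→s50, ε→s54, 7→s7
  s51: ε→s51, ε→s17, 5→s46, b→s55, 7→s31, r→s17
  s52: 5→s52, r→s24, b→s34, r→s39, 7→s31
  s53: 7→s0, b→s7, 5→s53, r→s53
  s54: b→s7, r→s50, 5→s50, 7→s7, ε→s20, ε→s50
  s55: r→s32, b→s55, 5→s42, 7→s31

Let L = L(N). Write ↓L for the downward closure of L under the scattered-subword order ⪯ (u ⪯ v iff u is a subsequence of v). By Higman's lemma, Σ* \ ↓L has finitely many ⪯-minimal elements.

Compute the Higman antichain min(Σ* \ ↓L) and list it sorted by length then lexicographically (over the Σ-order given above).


|Q|=56, |F|=36, |δ|=191 (27 ε).
min D↑ (33 st, q0=0, F={7}): 0:r→1,5→2,b→0,7→3 1:r→1,5→4,b→1,7→3 2:r→5,5→6,b→2,7→3 3:r→7,5→7,b→8,7→3 4:r→4,5→9,b→10,7→3 5:r→5,5→9,b→5,7→3 6:r→11,5→6,b→12,7→3 7:r→7,5→7,b→7,7→7 8:r→7,5→7,b→8,7→7 9:r→9,5→9,b→13,7→3 10:r→14,5→15,b→10,7→3 11:r→11,5→9,b→16,7→3 12:r→16,5→12,b→17,7→3 13:r→18,5→13,b→19,7→3 14:r→20,5→21,b→14,7→3 15:r→21,5→15,b→13,7→3 16:r→16,5→22,b→23,7→3 17:r→23,5→17,b→24,7→3 18:r→20,5→18,b→25,7→3 19:r→25,5→19,b→26,7→3 20:r→20,5→20,b→7,7→27 21:r→20,5→21,b→18,7→3 22:r→22,5→22,b→19,7→3 23:r→23,5→28,b→29,7→3 24:r→29,5→24,b→24,7→7 25:r→20,5→25,b→30,7→3 26:r→30,5→26,b→26,7→7 27:r→7,5→7,b→7,7→27 28:r→28,5→28,b→26,7→3 29:r→29,5→31,b→29,7→7 30:r→32,5→30,b→30,7→7 31:r→31,5→31,b→26,7→7 32:r→32,5→32,b→7,7→7 (ε-aug+det+¬).
'7r': run [52, 6, 2] end={s5,s7} — reject; 2/2 del acc.
'75': |S_i|=[52, 6, 2] end={s5,s7} — reject; 2/2 del acc.
'7b7': run [52, 6, 3, 2] end={s5,s7} — reject; 3/3 deletions ∈↓L.
'r5brrb': N↓-sim [52, 42, 31, 22, 17, 8, 2] end={s5,s7} ∉↓L; 6/6 single-dels accept.
'55bbb7': run [52, 48, 42, 35, 25, 16, 2] end={s5,s7} rej; 6/6 deletions ∈↓L.
5 minimals (antichain).

min(Σ*\↓L) = [7r, 75, 7b7, r5brrb, 55bbb7].


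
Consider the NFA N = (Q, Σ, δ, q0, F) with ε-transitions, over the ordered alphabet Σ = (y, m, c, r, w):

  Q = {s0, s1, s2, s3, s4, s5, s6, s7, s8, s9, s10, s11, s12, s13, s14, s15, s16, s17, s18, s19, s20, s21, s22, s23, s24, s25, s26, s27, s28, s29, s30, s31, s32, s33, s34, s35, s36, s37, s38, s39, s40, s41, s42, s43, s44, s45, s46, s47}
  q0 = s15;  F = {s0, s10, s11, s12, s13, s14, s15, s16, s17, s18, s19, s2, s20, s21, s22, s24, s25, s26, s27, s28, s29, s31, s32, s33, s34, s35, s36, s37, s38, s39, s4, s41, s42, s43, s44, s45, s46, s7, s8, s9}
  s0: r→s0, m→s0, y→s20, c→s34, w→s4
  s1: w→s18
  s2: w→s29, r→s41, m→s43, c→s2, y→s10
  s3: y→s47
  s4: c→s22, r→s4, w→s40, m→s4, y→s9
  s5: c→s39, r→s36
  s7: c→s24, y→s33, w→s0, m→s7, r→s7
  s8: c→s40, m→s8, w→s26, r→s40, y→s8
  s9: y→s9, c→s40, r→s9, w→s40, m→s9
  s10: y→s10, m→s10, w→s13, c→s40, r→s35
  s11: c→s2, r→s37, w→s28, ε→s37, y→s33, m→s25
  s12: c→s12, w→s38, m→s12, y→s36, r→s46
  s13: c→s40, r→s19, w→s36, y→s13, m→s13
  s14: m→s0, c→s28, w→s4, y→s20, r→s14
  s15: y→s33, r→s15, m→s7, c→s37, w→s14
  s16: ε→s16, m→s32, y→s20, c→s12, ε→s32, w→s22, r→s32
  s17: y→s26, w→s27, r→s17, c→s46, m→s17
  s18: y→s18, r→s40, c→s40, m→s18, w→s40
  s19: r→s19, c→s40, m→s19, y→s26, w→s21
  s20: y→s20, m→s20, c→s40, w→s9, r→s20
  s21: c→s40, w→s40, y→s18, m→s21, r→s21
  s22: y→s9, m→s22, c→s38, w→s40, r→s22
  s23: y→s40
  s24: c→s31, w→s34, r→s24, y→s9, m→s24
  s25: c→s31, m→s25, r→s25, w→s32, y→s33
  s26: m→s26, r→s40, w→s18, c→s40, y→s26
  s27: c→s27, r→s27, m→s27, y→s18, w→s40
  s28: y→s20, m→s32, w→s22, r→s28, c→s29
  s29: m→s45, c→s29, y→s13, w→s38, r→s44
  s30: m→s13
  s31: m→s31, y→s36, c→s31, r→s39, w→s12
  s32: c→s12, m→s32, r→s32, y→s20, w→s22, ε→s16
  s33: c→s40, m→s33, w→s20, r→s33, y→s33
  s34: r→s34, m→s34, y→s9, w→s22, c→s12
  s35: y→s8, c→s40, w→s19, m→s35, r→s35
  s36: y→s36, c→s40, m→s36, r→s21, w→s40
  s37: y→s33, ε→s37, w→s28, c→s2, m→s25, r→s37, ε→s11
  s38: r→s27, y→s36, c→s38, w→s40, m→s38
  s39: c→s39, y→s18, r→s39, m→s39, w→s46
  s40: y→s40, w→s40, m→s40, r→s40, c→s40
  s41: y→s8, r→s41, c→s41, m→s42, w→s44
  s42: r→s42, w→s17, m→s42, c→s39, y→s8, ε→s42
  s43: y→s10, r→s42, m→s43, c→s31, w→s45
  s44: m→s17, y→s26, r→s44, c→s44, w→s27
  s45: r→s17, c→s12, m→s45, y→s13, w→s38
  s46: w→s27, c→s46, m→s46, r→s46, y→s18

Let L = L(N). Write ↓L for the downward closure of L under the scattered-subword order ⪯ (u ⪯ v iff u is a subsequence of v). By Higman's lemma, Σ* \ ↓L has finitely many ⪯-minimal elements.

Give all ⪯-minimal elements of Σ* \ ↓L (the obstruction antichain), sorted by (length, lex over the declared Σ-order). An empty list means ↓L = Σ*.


A = [yc, www, mcyw, ccryr].

|Q|=48, |F|=40, |δ|=218 (7 ε).
min D↑ (39 st, q0=0, F={5}): 0:y→1,m→2,c→3,r→0,w→4 1:y→1,m→1,c→5,r→1,w→6 2:y→1,m→2,c→7,r→2,w→8 3:y→1,m→9,c→10,r→3,w→11 4:y→6,m→8,c→11,r→4,w→12 5:y→5,m→5,c→5,r→5,w→5 6:y→6,m→6,c→5,r→6,w→13 7:y→13,m→7,c→14,r→7,w→15 8:y→6,m→8,c→15,r→8,w→12 9:y→1,m→9,c→14,r→9,w→16 10:y→17,m→18,c→10,r→19,w→20 11:y→6,m→16,c→20,r→11,w→21 12:y→13,m→12,c→21,r→12,w→5 13:y→13,m→13,c→5,r→13,w→5 14:y→22,m→14,c→14,r→23,w→24 15:y→13,m→15,c→24,r→15,w→21 16:y→6,m→16,c→24,r→16,w→21 17:y→17,m→17,c→5,r→25,w→26 18:y→17,m→18,c→14,r→27,w→28 19:y→29,m→27,c→19,r→19,w→30 20:y→26,m→28,c→20,r→30,w→31 21:y→13,m→21,c→31,r→21,w→5 22:y→22,m→22,c→5,r→32,w→5 23:y→33,m→23,c→23,r→23,w→34 24:y→22,m→24,c→24,r→34,w→31 25:y→29,m→25,c→5,r→25,w→35 26:y→26,m→26,c→5,r→35,w→22 27:y→29,m→27,c→23,r→27,w→36 28:y→26,m→28,c→24,r→36,w→31 29:y→29,m→29,c→5,r→5,w→37 30:y→37,m→36,c→30,r→30,w→38 31:y→22,m→31,c→31,r→38,w→5 32:y→33,m→32,c→5,r→32,w→5 33:y→33,m→33,c→5,r→5,w→5 34:y→33,m→34,c→34,r→34,w→38 35:y→37,m→35,c→5,r→35,w→32 36:y→37,m→36,c→34,r→36,w→38 37:y→37,m→37,c→5,r→5,w→33 38:y→33,m→38,c→38,r→38,w→5 (ε-aug+det+¬).
'yc': run [41, 13, 1] end={s40} rej; 2/2 single-dels accept.
'www': |S_i|=[41, 25, 9, 1] end={s40} rej; 3/3 single-dels accept.
'mcyw': N↓-sim [41, 32, 14, 5, 1] end={s40} ∉↓L; 4/4 single-dels accept.
'ccryr': N↓-sim [41, 36, 24, 14, 4, 1] end={s40} rej; 5/5 single-dels accept.
4 words, ⪯-incomp.


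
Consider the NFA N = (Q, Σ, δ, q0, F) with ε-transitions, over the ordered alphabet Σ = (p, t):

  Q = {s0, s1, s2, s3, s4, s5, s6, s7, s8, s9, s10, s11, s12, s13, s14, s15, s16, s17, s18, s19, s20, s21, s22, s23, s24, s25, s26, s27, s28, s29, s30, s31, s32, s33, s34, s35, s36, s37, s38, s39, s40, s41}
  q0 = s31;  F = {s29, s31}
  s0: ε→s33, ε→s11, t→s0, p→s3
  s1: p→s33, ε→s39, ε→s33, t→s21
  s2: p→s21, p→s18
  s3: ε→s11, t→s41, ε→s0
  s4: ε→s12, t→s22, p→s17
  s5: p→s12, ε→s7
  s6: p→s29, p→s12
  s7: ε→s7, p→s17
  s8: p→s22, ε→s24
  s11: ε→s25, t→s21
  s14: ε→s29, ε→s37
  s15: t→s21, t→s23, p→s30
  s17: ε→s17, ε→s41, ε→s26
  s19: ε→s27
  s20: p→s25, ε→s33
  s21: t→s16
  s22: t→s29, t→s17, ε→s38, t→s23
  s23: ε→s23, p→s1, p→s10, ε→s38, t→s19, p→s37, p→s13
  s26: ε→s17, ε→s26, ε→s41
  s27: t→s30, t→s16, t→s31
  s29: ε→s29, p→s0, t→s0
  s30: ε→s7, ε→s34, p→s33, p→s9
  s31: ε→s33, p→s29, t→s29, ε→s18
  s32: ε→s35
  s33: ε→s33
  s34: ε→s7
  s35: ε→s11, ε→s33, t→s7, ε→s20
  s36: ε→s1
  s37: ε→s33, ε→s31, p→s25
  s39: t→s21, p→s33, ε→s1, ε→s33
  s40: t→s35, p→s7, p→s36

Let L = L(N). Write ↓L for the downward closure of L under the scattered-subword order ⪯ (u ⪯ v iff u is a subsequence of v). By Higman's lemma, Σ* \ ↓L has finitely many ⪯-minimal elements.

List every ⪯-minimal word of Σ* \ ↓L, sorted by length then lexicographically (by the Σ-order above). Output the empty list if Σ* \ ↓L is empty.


Antichain: [pp, pt, tp, tt].

|Q|=42, |F|=2, |δ|=84 (40 ε).
min D↑ (3 st, q0=0, F={2}): 0:p→1,t→1 1:p→2,t→2 2:p→2,t→2 (ε-aug+det+¬).
'pp': run [11, 9, 8] end={s0,s11,s16,s21,s25,s3,s33,s41} — reject; 2/2 deletions ∈↓L.
'pt': |S_i|=[11, 9, 8] end={s0,s11,s16,s21,s25,s3,s33,s41} — reject; 2/2 deletions ∈↓L.
'tp': N↓-sim [11, 9, 8] end={s0,s11,s16,s21,s25,s3,s33,s41} — reject; 2/2 deletions ∈↓L.
'tt': N↓-sim [11, 9, 8] end={s0,s11,s16,s21,s25,s3,s33,s41} rej; 2/2 single-dels accept.
4 minimals (antichain).


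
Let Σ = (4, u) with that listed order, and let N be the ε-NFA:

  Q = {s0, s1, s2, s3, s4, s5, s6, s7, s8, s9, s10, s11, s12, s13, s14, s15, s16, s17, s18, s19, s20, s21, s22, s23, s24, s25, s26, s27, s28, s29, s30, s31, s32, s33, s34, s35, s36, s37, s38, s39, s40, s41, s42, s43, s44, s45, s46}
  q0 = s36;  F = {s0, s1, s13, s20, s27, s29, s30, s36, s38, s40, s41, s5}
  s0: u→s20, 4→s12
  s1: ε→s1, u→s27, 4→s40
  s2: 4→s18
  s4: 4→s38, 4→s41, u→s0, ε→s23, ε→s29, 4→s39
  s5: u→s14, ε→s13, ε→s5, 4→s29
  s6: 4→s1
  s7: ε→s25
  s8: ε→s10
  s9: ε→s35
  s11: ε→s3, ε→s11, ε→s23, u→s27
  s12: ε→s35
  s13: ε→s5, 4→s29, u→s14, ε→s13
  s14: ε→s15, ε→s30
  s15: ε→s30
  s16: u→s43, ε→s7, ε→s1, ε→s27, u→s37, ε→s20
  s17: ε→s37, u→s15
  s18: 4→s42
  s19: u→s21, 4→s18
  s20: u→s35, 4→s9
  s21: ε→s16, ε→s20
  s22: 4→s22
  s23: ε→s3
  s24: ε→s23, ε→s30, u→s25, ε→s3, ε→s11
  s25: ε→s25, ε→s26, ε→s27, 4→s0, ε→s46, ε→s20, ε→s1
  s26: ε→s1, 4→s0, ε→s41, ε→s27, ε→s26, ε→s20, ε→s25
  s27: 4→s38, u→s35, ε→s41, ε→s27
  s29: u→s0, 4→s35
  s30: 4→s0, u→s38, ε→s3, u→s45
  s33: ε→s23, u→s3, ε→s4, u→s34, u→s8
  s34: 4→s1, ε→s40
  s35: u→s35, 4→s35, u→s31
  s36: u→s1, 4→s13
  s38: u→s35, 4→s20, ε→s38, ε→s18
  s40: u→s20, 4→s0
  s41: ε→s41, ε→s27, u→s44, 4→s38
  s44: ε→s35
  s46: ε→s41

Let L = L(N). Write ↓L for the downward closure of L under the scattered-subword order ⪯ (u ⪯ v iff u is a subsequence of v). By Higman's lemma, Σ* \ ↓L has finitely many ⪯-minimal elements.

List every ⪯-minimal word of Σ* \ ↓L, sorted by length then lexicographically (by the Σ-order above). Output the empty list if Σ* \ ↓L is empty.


|Q|=47, |F|=12, |δ|=102 (53 ε).
min D↑ (11 st, q0=0, F={7}): 0:4→1,u→2 1:4→3,u→4 2:4→5,u→6 3:4→7,u→8 4:4→8,u→9 5:4→8,u→10 6:4→9,u→7 7:4→7,u→7 8:4→7,u→10 9:4→10,u→7 10:4→7,u→7.
'444': |S_i|=[23, 18, 8, 4] end={s12,s31,s35,s9} — reject; 3/3 del acc.
'uuu': run [23, 19, 11, 3] end={s31,s35,s44} rej; 3/3 del acc.
'u4u4': |S_i|=[23, 19, 10, 4, 3] end={s31,s35,s9} rej; 4/4 single-dels accept.
3 words, ⪯-incomp.

min(Σ*\↓L) = [444, uuu, u4u4].


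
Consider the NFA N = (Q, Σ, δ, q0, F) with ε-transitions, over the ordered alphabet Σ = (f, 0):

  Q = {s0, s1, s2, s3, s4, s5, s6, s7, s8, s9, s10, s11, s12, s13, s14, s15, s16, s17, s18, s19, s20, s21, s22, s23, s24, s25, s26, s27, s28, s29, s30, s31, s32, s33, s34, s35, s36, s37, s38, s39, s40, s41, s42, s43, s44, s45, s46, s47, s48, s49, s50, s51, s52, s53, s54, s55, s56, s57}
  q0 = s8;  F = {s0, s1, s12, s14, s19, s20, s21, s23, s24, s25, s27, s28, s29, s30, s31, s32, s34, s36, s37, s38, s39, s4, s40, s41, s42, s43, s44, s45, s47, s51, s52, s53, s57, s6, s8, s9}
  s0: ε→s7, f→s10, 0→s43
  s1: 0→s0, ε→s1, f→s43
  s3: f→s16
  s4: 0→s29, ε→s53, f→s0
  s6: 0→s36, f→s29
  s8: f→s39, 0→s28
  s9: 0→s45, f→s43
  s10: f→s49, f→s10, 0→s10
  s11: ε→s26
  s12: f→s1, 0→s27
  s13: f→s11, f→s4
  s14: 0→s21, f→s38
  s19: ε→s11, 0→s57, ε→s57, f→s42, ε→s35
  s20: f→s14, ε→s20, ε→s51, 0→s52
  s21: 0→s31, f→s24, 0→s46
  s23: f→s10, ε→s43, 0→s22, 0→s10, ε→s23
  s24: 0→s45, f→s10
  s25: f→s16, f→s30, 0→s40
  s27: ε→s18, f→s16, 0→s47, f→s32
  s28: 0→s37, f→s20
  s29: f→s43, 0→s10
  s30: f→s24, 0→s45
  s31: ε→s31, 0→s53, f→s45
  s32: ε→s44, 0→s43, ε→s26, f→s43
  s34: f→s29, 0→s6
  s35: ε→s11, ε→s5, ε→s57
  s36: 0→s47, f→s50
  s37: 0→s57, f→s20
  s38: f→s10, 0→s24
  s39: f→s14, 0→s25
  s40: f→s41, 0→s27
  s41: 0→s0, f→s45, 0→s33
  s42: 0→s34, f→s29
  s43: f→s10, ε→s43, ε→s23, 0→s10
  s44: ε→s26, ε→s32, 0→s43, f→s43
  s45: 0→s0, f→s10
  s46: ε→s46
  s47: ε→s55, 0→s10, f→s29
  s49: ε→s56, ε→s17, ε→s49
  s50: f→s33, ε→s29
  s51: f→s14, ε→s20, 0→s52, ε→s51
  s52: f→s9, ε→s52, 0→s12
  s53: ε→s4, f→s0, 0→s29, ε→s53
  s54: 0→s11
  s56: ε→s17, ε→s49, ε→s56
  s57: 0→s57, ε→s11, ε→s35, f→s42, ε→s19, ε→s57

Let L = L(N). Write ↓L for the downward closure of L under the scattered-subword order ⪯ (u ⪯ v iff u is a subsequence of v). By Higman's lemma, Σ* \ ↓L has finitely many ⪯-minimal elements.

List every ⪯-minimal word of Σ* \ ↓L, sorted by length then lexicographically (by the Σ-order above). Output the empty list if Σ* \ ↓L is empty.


|Q|=58, |F|=36, |δ|=125 (40 ε).
min D↑ (32 st, q0=0, F={13}): 0:f→1,0→2 1:f→3,0→4 2:f→5,0→6 3:f→7,0→8 4:f→9,0→10 5:f→3,0→11 6:f→5,0→12 7:f→13,0→14 8:f→14,0→15 9:f→14,0→16 10:f→17,0→18 11:f→19,0→20 12:f→21,0→12 13:f→13,0→13 14:f→13,0→16 15:f→16,0→22 16:f→13,0→23 17:f→16,0→23 18:f→24,0→25 19:f→26,0→16 20:f→27,0→18 21:f→28,0→29 22:f→23,0→28 23:f→13,0→26 24:f→26,0→26 25:f→28,0→13 26:f→13,0→13 27:f→26,0→23 28:f→26,0→13 29:f→28,0→30 30:f→28,0→31 31:f→28,0→25.
'ffff': run [52, 44, 29, 13, 4] end={s10,s17,s49,s56} rej; 4/4 deletions ∈↓L.
'f0f0f': run [52, 44, 38, 22, 11, 4] end={s10,s17,s49,s56} ∉↓L; 5/5 del acc.
'f00000': |S_i|=[52, 44, 38, 31, 23, 10, 5] end={s10,s17,s22,s49,s56} ∉↓L; 6/6 single-dels accept.
'0f0ff0': |S_i|=[52, 50, 41, 34, 20, 8, 5] end={s10,s17,s22,s49,s56} — reject; 6/6 del acc.
'000ff0': |S_i|=[52, 50, 47, 40, 26, 10, 5] end={s10,s17,s22,s49,s56} ∉↓L; 6/6 single-dels accept.
5 minimals (antichain).

A = [ffff, f0f0f, f00000, 0f0ff0, 000ff0].


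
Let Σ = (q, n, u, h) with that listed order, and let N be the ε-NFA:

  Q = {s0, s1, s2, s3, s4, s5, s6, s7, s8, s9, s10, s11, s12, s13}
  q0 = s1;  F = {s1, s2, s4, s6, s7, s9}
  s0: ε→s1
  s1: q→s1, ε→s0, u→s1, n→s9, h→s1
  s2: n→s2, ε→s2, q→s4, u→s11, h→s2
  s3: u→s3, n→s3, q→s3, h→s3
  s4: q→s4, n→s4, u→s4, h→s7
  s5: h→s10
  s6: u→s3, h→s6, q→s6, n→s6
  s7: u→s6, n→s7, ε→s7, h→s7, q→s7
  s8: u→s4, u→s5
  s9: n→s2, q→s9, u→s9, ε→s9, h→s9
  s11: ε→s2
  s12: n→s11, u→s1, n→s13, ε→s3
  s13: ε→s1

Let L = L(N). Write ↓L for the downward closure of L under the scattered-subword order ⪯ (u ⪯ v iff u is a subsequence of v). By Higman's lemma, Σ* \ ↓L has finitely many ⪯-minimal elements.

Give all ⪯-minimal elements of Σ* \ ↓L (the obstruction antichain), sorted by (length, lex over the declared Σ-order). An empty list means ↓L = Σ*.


|Q|=14, |F|=6, |δ|=42 (8 ε).
min D↑ (7 st, q0=0, F={6}): 0:q→0,n→1,u→0,h→0 1:q→1,n→2,u→1,h→1 2:q→3,n→2,u→2,h→2 3:q→3,n→3,u→3,h→4 4:q→4,n→4,u→5,h→4 5:q→5,n→5,u→6,h→5 6:q→6,n→6,u→6,h→6 (ε-aug+det+¬).
'nnqhuu': |S_i|=[9, 7, 6, 4, 3, 2, 1] end={s3} — reject; 6/6 deletions ∈↓L.
1 words, ⪯-incomp.

A = [nnqhuu].


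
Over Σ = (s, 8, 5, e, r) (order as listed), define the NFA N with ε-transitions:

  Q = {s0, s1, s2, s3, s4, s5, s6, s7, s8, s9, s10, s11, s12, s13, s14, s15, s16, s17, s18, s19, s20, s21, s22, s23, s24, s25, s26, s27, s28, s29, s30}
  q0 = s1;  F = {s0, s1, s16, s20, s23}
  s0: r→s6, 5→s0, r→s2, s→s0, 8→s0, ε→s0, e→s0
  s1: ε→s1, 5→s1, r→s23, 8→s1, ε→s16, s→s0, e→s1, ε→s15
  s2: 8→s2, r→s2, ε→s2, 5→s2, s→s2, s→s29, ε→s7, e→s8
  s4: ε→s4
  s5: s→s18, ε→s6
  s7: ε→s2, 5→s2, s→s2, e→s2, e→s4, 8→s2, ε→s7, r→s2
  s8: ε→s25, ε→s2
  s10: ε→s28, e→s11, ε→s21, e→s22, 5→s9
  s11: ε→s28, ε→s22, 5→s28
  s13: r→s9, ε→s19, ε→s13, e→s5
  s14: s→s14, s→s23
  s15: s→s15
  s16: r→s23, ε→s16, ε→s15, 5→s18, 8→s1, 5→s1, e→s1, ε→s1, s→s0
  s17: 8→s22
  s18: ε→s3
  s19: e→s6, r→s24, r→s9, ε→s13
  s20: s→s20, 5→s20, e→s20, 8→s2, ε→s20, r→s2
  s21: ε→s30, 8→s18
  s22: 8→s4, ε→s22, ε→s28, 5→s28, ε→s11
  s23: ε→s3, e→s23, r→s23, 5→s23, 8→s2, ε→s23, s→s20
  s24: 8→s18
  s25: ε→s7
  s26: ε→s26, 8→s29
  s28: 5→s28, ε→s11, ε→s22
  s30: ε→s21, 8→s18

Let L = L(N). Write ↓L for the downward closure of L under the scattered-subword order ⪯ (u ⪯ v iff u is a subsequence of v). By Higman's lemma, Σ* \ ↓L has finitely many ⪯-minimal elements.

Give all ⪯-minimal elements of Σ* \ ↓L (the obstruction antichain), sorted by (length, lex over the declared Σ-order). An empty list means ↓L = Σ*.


min(Σ*\↓L) = [sr, r8].

|Q|=31, |F|=5, |δ|=95 (35 ε).
min D↑ (5 st, q0=0, F={3}): 0:s→1,8→0,5→0,e→0,r→2 1:s→1,8→1,5→1,e→1,r→3 2:s→4,8→3,5→2,e→2,r→2 3:s→3,8→3,5→3,e→3,r→3 4:s→4,8→3,5→4,e→4,r→3 (ε-aug+det+¬).
'sr': |S_i|=[15, 10, 7] end={s2,s25,s29,s4,s6,s7,s8} — reject; 2/2 del acc.
'r8': |S_i|=[15, 10, 6] end={s2,s25,s29,s4,s7,s8} rej; 2/2 del acc.
2 minimals (antichain).


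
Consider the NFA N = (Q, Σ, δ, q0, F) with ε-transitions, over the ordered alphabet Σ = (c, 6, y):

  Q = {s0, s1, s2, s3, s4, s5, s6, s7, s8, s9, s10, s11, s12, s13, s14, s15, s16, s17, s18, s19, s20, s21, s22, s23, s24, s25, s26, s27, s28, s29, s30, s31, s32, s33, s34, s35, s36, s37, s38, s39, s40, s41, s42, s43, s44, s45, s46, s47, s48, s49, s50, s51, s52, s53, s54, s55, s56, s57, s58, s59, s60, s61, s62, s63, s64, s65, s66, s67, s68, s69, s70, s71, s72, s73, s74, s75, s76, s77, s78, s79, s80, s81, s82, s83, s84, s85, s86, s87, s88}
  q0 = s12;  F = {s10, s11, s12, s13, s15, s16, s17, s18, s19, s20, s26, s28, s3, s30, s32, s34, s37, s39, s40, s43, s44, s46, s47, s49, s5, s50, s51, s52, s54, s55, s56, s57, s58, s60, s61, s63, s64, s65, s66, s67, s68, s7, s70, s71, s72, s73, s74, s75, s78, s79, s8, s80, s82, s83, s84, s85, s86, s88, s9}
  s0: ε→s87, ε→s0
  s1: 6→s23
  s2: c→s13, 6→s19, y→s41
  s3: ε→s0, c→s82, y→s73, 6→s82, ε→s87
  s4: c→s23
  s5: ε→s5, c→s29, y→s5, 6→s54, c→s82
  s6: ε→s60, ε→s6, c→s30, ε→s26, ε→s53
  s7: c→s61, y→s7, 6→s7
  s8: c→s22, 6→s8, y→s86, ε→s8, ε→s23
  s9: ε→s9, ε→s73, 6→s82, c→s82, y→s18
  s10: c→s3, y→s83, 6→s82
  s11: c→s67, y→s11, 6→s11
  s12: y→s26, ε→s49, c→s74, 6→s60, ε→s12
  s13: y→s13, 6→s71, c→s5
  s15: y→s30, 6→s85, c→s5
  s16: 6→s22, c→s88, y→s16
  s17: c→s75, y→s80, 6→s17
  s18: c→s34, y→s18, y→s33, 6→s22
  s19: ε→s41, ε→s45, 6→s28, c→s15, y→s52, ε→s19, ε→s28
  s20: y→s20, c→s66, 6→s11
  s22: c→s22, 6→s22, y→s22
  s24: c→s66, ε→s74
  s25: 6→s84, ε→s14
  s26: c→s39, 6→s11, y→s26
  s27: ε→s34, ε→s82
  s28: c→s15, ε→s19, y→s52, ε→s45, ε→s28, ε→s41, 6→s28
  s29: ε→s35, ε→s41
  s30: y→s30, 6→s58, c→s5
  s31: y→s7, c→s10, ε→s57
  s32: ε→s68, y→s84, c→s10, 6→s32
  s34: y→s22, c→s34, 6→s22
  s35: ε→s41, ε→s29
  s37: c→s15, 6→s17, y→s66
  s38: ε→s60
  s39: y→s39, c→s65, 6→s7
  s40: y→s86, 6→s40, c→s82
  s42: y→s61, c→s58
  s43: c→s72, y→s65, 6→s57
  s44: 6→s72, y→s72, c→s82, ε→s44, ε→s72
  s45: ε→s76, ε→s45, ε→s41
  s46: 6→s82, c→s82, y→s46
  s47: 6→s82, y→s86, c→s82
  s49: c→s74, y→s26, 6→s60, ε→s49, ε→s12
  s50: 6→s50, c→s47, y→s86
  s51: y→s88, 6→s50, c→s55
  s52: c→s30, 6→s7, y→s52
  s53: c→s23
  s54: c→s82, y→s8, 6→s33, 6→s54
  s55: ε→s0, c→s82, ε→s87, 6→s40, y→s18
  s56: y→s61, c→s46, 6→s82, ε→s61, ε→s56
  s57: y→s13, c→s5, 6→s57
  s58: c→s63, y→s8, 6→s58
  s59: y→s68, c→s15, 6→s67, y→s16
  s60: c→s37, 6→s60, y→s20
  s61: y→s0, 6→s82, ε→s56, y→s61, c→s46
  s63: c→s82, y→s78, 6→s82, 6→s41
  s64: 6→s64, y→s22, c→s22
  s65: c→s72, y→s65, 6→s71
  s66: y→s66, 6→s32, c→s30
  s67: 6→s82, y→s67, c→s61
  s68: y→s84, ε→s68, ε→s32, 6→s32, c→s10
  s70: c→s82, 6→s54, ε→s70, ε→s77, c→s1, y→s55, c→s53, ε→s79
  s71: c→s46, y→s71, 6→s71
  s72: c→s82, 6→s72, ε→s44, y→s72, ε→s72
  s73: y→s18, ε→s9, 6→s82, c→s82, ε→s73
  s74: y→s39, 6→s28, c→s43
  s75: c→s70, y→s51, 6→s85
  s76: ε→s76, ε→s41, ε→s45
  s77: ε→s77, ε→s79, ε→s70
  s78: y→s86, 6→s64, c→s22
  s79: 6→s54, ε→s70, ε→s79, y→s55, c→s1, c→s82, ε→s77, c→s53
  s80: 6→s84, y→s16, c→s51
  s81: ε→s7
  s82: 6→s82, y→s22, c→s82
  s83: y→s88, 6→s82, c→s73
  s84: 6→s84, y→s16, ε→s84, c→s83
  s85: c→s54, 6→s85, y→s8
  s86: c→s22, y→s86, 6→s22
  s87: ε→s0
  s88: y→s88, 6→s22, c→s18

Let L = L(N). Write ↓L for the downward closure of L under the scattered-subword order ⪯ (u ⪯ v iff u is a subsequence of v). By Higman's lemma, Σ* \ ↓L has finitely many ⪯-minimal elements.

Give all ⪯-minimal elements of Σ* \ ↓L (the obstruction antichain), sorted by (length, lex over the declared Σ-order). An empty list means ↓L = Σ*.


|Q|=89, |F|=59, |δ|=273 (67 ε).
min D↑ (53 st, q0=0, F={29}): 0:c→1,6→2,y→3 1:c→4,6→5,y→6 2:c→7,6→2,y→8 3:c→6,6→9,y→3 4:c→10,6→11,y→12 5:c→13,6→5,y→14 6:c→12,6→15,y→6 7:c→13,6→16,y→17 8:c→17,6→9,y→8 9:c→18,6→9,y→9 10:c→19,6→10,y→10 11:c→20,6→11,y→21 12:c→10,6→22,y→12 13:c→20,6→23,y→24 14:c→24,6→15,y→14 15:c→25,6→15,y→15 16:c→26,6→16,y→27 17:c→24,6→28,y→17 18:c→25,6→19,y→18 19:c→19,6→19,y→29 20:c→19,6→30,y→20 21:c→20,6→22,y→21 22:c→31,6→22,y→22 23:c→30,6→23,y→32 24:c→20,6→33,y→24 25:c→31,6→19,y→25 26:c→34,6→23,y→35 27:c→35,6→36,y→37 28:c→38,6→28,y→36 29:c→29,6→29,y→29 30:c→19,6→30,y→32 31:c→19,6→19,y→31 32:c→29,6→32,y→39 33:c→40,6→33,y→32 34:c→19,6→30,y→41 35:c→41,6→42,y→43 36:c→44,6→36,y→37 37:c→43,6→29,y→37 38:c→45,6→19,y→44 39:c→29,6→29,y→39 40:c→19,6→19,y→46 41:c→19,6→47,y→48 42:c→49,6→42,y→39 43:c→48,6→29,y→43 44:c→50,6→19,y→43 45:c→19,6→19,y→50 46:c→29,6→51,y→39 47:c→19,6→47,y→39 48:c→52,6→29,y→48 49:c→19,6→19,y→39 50:c→19,6→19,y→48 51:c→29,6→51,y→29 52:c→52,6→29,y→29 [Hopcroft].
'ccccy': N↓-sim [72, 66, 49, 32, 9, 1] end={s22} — reject; 5/5 deletions ∈↓L.
'y6c6y': |S_i|=[72, 52, 38, 23, 4, 1] end={s22} — reject; 5/5 del acc.
'c6c6yc': run [72, 66, 59, 42, 16, 6, 1] end={s22} ∉↓L; 6/6 deletions ∈↓L.
'6cc6yc': run [72, 65, 51, 42, 16, 6, 1] end={s22} rej; 6/6 deletions ∈↓L.
'6c6yy6': run [72, 65, 51, 40, 24, 7, 1] end={s22} ∉↓L; 6/6 del acc.
5 words, ⪯-incomp.

Antichain: [ccccy, y6c6y, c6c6yc, 6cc6yc, 6c6yy6].
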